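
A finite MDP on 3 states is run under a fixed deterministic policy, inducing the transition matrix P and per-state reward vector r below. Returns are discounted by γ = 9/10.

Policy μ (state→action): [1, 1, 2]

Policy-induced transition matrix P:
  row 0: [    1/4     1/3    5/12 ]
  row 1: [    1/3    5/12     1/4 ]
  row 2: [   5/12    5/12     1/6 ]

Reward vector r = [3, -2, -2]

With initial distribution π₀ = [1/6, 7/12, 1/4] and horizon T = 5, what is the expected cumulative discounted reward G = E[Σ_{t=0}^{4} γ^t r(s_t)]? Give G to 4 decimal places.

G = -2.2212

t=0: π = [0.1667, 0.5833, 0.2500], E[r] = -1.1667, γ^t·E[r] = -1.166667, running G = -1.166667
t=1: π = [0.3403, 0.4028, 0.2569], E[r] = -0.2986, γ^t·E[r] = -0.268750, running G = -1.435417
t=2: π = [0.3264, 0.3883, 0.2853], E[r] = -0.3681, γ^t·E[r] = -0.298125, running G = -1.733542
t=3: π = [0.3299, 0.3895, 0.2806], E[r] = -0.3505, γ^t·E[r] = -0.255480, running G = -1.989022
t=4: π = [0.3292, 0.3892, 0.2816], E[r] = -0.3539, γ^t·E[r] = -0.232174, running G = -2.221196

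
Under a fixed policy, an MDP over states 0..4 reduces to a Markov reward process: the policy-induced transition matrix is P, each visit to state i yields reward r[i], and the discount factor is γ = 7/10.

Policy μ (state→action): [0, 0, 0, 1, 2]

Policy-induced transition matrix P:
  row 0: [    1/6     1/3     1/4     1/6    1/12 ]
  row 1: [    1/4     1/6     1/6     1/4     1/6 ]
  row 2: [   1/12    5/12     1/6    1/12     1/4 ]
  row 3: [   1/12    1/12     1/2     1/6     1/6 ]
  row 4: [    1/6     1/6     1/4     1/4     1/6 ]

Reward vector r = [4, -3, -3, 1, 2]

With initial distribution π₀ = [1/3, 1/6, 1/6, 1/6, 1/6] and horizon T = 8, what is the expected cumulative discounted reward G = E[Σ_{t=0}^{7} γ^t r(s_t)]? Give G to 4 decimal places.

G = 0.0178

t=0: π = [0.3333, 0.1667, 0.1667, 0.1667, 0.1667], E[r] = 0.8333, γ^t·E[r] = 0.833333, running G = 0.833333
t=1: π = [0.1528, 0.2500, 0.2639, 0.1806, 0.1528], E[r] = -0.4444, γ^t·E[r] = -0.311111, running G = 0.522222
t=2: π = [0.1505, 0.2431, 0.2523, 0.1782, 0.1759], E[r] = -0.3542, γ^t·E[r] = -0.173542, running G = 0.348681
t=3: π = [0.1510, 0.2400, 0.2533, 0.1806, 0.1752], E[r] = -0.3447, γ^t·E[r] = -0.118237, running G = 0.230443
t=4: π = [0.1505, 0.2401, 0.2540, 0.1802, 0.1752], E[r] = -0.3499, γ^t·E[r] = -0.084005, running G = 0.146439
t=5: π = [0.1505, 0.2402, 0.2539, 0.1801, 0.1753], E[r] = -0.3497, γ^t·E[r] = -0.058766, running G = 0.087672
t=6: π = [0.1505, 0.2402, 0.2539, 0.1801, 0.1753], E[r] = -0.3494, γ^t·E[r] = -0.041103, running G = 0.046569
t=7: π = [0.1505, 0.2402, 0.2539, 0.1801, 0.1753], E[r] = -0.3494, γ^t·E[r] = -0.028778, running G = 0.017791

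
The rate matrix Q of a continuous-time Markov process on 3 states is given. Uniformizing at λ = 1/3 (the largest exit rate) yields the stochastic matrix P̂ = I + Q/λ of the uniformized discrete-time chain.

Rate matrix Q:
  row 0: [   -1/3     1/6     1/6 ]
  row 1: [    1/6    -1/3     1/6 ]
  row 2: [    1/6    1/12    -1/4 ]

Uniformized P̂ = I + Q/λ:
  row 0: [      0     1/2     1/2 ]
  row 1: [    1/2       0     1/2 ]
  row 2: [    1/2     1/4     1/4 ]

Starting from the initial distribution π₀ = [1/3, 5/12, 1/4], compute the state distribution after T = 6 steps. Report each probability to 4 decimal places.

π = [0.3333, 0.2667, 0.4000]

t=0: π = [0.3333, 0.4167, 0.2500]
t=1: π = [0.3333, 0.2292, 0.4375]
t=2: π = [0.3333, 0.2760, 0.3906]
t=3: π = [0.3333, 0.2643, 0.4023]
t=4: π = [0.3333, 0.2673, 0.3994]
t=5: π = [0.3333, 0.2665, 0.4001]
t=6: π = [0.3333, 0.2667, 0.4000]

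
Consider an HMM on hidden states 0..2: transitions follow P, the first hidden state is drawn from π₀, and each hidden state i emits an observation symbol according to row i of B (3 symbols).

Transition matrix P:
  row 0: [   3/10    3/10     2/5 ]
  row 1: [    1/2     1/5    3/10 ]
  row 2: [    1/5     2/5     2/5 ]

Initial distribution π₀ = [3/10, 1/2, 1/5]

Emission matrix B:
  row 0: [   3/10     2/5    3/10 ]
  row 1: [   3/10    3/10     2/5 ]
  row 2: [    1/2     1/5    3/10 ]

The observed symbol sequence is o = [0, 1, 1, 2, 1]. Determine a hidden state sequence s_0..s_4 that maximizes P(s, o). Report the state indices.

path = [1, 0, 0, 1, 0]

t=0: δ = [9.000e-02, 1.500e-01, 1.000e-01]  (obs o_0=0)
t=1: δ = [3.000e-02, 1.200e-02, 9.000e-03]  ψ = [1, 2, 1]  (obs o_1=1)
t=2: δ = [3.600e-03, 2.700e-03, 2.400e-03]  ψ = [0, 0, 0]  (obs o_2=1)
t=3: δ = [4.050e-04, 4.320e-04, 4.320e-04]  ψ = [1, 0, 0]  (obs o_3=2)
t=4: δ = [8.640e-05, 5.184e-05, 3.456e-05]  ψ = [1, 2, 2]  (obs o_4=1)
backtrack: best end state = 0; path = [1, 0, 0, 1, 0]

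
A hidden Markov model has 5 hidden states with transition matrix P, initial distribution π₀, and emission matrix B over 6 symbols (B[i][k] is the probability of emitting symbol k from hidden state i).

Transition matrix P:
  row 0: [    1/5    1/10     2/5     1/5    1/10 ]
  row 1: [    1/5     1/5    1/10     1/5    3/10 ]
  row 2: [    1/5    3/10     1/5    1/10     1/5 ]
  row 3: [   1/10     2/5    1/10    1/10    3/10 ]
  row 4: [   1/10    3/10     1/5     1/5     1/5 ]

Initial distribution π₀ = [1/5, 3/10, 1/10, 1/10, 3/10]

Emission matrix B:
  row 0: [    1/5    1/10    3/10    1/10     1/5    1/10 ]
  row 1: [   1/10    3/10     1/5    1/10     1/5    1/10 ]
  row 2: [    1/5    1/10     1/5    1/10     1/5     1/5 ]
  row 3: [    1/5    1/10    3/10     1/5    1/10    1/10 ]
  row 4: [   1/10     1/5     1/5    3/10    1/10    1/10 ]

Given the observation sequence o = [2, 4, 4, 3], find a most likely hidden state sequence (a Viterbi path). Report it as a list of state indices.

t=0: δ = [6.000e-02, 6.000e-02, 2.000e-02, 3.000e-02, 6.000e-02]  (obs o_0=2)
t=1: δ = [2.400e-03, 3.600e-03, 4.800e-03, 1.200e-03, 1.800e-03]  ψ = [0, 4, 0, 0, 1]  (obs o_1=4)
t=2: δ = [1.920e-04, 2.880e-04, 1.920e-04, 7.200e-05, 1.080e-04]  ψ = [2, 2, 0, 1, 1]  (obs o_2=4)
t=3: δ = [5.760e-06, 5.760e-06, 7.680e-06, 1.152e-05, 2.592e-05]  ψ = [1, 1, 0, 1, 1]  (obs o_3=3)
backtrack: best end state = 4; path = [0, 2, 1, 4]

path = [0, 2, 1, 4]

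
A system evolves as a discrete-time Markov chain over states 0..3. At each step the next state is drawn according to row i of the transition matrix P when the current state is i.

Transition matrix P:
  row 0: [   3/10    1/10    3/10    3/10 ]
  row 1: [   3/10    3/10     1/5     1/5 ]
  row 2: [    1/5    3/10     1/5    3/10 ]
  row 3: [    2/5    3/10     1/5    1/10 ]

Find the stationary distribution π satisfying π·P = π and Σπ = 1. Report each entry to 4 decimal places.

Balance equations π_j = Σ_i π_i·P[i][j]:
  π_0 = 3/10·π_0 + 3/10·π_1 + 1/5·π_2 + 2/5·π_3
  π_1 = 1/10·π_0 + 3/10·π_1 + 3/10·π_2 + 3/10·π_3
  π_2 = 3/10·π_0 + 1/5·π_1 + 1/5·π_2 + 1/5·π_3
  normalize: π_0 + π_1 + π_2 + π_3 = 1
Solving the linear system gives exactly π = [3/10, 6/25, 23/100, 23/100].

π = [0.3000, 0.2400, 0.2300, 0.2300]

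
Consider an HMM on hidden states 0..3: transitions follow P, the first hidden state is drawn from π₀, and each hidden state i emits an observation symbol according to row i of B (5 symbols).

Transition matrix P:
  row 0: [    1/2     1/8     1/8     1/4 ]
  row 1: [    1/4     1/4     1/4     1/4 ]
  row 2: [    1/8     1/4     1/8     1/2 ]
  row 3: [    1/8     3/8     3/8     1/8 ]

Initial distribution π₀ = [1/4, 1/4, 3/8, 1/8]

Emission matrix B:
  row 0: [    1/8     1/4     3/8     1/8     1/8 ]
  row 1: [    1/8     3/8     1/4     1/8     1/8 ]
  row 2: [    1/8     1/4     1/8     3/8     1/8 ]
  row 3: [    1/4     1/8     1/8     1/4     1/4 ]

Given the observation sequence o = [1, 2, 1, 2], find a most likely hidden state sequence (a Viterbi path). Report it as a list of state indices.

t=0: δ = [6.250e-02, 9.375e-02, 9.375e-02, 1.562e-02]  (obs o_0=1)
t=1: δ = [1.172e-02, 5.859e-03, 2.930e-03, 5.859e-03]  ψ = [0, 1, 1, 2]  (obs o_1=2)
t=2: δ = [1.465e-03, 8.240e-04, 5.493e-04, 3.662e-04]  ψ = [0, 3, 3, 0]  (obs o_2=1)
t=3: δ = [2.747e-04, 5.150e-05, 2.575e-05, 4.578e-05]  ψ = [0, 1, 1, 0]  (obs o_3=2)
backtrack: best end state = 0; path = [0, 0, 0, 0]

path = [0, 0, 0, 0]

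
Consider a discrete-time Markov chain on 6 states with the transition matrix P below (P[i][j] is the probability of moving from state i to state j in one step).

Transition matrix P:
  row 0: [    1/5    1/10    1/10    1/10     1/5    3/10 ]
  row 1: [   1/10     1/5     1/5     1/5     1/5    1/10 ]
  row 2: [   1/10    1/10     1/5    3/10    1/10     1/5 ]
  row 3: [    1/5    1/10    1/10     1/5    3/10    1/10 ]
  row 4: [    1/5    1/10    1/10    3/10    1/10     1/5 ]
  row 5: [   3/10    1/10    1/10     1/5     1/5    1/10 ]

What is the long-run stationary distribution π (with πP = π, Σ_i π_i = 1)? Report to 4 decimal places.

Balance equations π_j = Σ_i π_i·P[i][j]:
  π_0 = 1/5·π_0 + 1/10·π_1 + 1/10·π_2 + 1/5·π_3 + 1/5·π_4 + 3/10·π_5
  π_1 = 1/10·π_0 + 1/5·π_1 + 1/10·π_2 + 1/10·π_3 + 1/10·π_4 + 1/10·π_5
  π_2 = 1/10·π_0 + 1/5·π_1 + 1/5·π_2 + 1/10·π_3 + 1/10·π_4 + 1/10·π_5
  π_3 = 1/10·π_0 + 1/5·π_1 + 3/10·π_2 + 1/5·π_3 + 3/10·π_4 + 1/5·π_5
  π_4 = 1/5·π_0 + 1/5·π_1 + 1/10·π_2 + 3/10·π_3 + 1/10·π_4 + 1/5·π_5
  normalize: π_0 + π_1 + π_2 + π_3 + π_4 + π_5 = 1
Solving the linear system gives exactly π = [6203/32049, 1/9, 10/81, 20381/96147, 6085/32049, 16349/96147].

π = [0.1935, 0.1111, 0.1235, 0.2120, 0.1899, 0.1700]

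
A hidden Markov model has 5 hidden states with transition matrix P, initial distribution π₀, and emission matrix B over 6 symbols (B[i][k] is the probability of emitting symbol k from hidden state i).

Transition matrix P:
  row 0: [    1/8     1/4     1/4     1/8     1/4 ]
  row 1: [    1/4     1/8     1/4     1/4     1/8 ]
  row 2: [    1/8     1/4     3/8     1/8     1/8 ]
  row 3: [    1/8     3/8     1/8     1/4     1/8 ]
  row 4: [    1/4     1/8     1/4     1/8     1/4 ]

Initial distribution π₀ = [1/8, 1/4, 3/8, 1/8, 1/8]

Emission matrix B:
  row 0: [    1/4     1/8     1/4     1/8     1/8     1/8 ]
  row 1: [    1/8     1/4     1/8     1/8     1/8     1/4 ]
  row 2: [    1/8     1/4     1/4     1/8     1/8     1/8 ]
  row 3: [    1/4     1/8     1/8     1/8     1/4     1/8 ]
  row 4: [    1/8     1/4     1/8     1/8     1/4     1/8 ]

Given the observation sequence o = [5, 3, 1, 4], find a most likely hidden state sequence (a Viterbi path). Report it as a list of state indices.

t=0: δ = [1.562e-02, 6.250e-02, 4.688e-02, 1.562e-02, 1.562e-02]  (obs o_0=5)
t=1: δ = [1.953e-03, 1.465e-03, 2.197e-03, 1.953e-03, 9.766e-04]  ψ = [1, 2, 2, 1, 1]  (obs o_1=3)
t=2: δ = [4.578e-05, 1.831e-04, 2.060e-04, 6.104e-05, 1.221e-04]  ψ = [1, 3, 2, 3, 0]  (obs o_2=1)
t=3: δ = [5.722e-06, 6.437e-06, 9.656e-06, 1.144e-05, 7.629e-06]  ψ = [1, 2, 2, 1, 4]  (obs o_3=4)
backtrack: best end state = 3; path = [1, 3, 1, 3]

path = [1, 3, 1, 3]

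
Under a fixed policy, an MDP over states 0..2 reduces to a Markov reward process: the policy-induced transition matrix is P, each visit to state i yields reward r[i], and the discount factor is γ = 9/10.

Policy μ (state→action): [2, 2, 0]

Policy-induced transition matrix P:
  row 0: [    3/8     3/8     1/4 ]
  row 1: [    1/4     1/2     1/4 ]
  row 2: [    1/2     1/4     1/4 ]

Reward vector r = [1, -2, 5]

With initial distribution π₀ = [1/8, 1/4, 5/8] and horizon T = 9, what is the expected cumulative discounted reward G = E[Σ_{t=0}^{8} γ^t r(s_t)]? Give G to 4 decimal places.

G = 7.1574

t=0: π = [0.1250, 0.2500, 0.6250], E[r] = 2.7500, γ^t·E[r] = 2.750000, running G = 2.750000
t=1: π = [0.4219, 0.3281, 0.2500], E[r] = 1.0156, γ^t·E[r] = 0.914063, running G = 3.664063
t=2: π = [0.3652, 0.3848, 0.2500], E[r] = 0.8457, γ^t·E[r] = 0.685020, running G = 4.349082
t=3: π = [0.3582, 0.3918, 0.2500], E[r] = 0.8245, γ^t·E[r] = 0.601033, running G = 4.950115
t=4: π = [0.3573, 0.3927, 0.2500], E[r] = 0.8218, γ^t·E[r] = 0.539188, running G = 5.489304
t=5: π = [0.3572, 0.3928, 0.2500], E[r] = 0.8215, γ^t·E[r] = 0.485073, running G = 5.974377
t=6: π = [0.3571, 0.3929, 0.2500], E[r] = 0.8214, γ^t·E[r] = 0.436544, running G = 6.410921
t=7: π = [0.3571, 0.3929, 0.2500], E[r] = 0.8214, γ^t·E[r] = 0.392887, running G = 6.803808
t=8: π = [0.3571, 0.3929, 0.2500], E[r] = 0.8214, γ^t·E[r] = 0.353598, running G = 7.157406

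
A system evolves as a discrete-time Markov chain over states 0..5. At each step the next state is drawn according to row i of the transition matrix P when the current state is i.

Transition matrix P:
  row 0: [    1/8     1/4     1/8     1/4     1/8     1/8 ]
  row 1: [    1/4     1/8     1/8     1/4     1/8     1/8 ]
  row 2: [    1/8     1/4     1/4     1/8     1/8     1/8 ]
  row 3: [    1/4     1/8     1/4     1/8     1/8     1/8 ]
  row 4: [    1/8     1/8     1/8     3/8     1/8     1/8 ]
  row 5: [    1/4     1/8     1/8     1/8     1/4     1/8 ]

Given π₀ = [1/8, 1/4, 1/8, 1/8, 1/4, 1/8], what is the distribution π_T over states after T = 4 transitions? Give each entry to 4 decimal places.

t=0: π = [0.1250, 0.2500, 0.1250, 0.1250, 0.2500, 0.1250]
t=1: π = [0.1875, 0.1563, 0.1563, 0.2344, 0.1406, 0.1250]
t=2: π = [0.1895, 0.1680, 0.1738, 0.2031, 0.1406, 0.1250]
t=3: π = [0.1870, 0.1704, 0.1721, 0.2048, 0.1406, 0.1250]
t=4: π = [0.1875, 0.1699, 0.1721, 0.2048, 0.1406, 0.1250]

π = [0.1875, 0.1699, 0.1721, 0.2048, 0.1406, 0.1250]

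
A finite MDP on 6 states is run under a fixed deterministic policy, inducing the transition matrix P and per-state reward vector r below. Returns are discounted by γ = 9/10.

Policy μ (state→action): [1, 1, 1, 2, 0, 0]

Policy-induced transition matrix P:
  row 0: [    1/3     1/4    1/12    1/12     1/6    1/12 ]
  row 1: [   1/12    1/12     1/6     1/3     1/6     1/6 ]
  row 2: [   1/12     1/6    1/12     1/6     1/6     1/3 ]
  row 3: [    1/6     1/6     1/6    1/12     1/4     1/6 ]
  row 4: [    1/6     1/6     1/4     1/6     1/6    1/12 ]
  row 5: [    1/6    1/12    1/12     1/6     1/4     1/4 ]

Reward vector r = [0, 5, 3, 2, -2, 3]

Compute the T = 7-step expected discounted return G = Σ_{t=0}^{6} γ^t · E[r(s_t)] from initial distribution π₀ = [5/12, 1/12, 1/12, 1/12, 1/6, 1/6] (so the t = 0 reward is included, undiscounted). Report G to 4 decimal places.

G = 7.9586

t=0: π = [0.4167, 0.0833, 0.0833, 0.0833, 0.1667, 0.1667], E[r] = 1.0000, γ^t·E[r] = 1.000000, running G = 1.000000
t=1: π = [0.2222, 0.1806, 0.1250, 0.1389, 0.1875, 0.1458], E[r] = 1.6181, γ^t·E[r] = 1.456250, running G = 2.456250
t=2: π = [0.1782, 0.1580, 0.1412, 0.1667, 0.1904, 0.1655], E[r] = 1.6626, γ^t·E[r] = 1.346719, running G = 3.802969
t=3: π = [0.1714, 0.1546, 0.1421, 0.1643, 0.1943, 0.1733], E[r] = 1.6588, γ^t·E[r] = 1.209270, running G = 5.012238
t=4: π = [0.1705, 0.1536, 0.1423, 0.1645, 0.1948, 0.1743], E[r] = 1.6573, γ^t·E[r] = 1.087351, running G = 6.099589
t=5: π = [0.1704, 0.1535, 0.1423, 0.1644, 0.1949, 0.1745], E[r] = 1.6570, γ^t·E[r] = 0.978428, running G = 7.078017
t=6: π = [0.1704, 0.1535, 0.1423, 0.1644, 0.1949, 0.1745], E[r] = 1.6570, γ^t·E[r] = 0.880571, running G = 7.958589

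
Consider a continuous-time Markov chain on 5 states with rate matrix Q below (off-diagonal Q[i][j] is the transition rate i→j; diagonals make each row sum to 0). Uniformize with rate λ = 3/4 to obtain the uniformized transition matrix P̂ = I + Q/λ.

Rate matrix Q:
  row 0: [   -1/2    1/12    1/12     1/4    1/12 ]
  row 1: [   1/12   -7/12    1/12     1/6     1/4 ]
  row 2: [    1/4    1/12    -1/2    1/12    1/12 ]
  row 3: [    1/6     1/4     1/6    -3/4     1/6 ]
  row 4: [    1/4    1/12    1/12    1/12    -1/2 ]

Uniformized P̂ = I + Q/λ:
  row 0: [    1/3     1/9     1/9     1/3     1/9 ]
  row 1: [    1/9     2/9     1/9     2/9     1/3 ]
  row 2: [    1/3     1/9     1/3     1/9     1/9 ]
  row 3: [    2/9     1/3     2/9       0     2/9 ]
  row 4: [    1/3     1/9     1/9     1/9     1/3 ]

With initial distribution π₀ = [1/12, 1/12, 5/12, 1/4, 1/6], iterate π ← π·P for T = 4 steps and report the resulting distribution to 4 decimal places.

t=0: π = [0.0833, 0.0833, 0.4167, 0.2500, 0.1667]
t=1: π = [0.2870, 0.1759, 0.2315, 0.1111, 0.1944]
t=2: π = [0.2819, 0.1553, 0.1749, 0.1821, 0.2058]
t=3: π = [0.2786, 0.1688, 0.1702, 0.1708, 0.2116]
t=4: π = [0.2768, 0.1678, 0.1679, 0.1728, 0.2146]

π = [0.2768, 0.1678, 0.1679, 0.1728, 0.2146]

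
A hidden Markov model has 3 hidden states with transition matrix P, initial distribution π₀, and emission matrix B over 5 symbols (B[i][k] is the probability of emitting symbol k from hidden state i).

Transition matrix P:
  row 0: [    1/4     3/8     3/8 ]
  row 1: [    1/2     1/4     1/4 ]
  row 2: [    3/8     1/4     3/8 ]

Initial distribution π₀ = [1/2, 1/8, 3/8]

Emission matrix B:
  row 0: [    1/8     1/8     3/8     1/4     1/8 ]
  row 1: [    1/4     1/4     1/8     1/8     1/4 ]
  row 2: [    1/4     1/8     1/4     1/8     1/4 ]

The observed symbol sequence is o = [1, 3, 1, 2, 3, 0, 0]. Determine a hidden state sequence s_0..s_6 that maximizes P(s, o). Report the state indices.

path = [2, 0, 1, 0, 0, 2, 2]

t=0: δ = [6.250e-02, 3.125e-02, 4.688e-02]  (obs o_0=1)
t=1: δ = [4.395e-03, 2.930e-03, 2.930e-03]  ψ = [2, 0, 0]  (obs o_1=3)
t=2: δ = [1.831e-04, 4.120e-04, 2.060e-04]  ψ = [1, 0, 0]  (obs o_2=1)
t=3: δ = [7.725e-05, 1.287e-05, 2.575e-05]  ψ = [1, 1, 1]  (obs o_3=2)
t=4: δ = [4.828e-06, 3.621e-06, 3.621e-06]  ψ = [0, 0, 0]  (obs o_4=3)
t=5: δ = [2.263e-07, 4.526e-07, 4.526e-07]  ψ = [1, 0, 0]  (obs o_5=0)
t=6: δ = [2.829e-08, 2.829e-08, 4.243e-08]  ψ = [1, 1, 2]  (obs o_6=0)
backtrack: best end state = 2; path = [2, 0, 1, 0, 0, 2, 2]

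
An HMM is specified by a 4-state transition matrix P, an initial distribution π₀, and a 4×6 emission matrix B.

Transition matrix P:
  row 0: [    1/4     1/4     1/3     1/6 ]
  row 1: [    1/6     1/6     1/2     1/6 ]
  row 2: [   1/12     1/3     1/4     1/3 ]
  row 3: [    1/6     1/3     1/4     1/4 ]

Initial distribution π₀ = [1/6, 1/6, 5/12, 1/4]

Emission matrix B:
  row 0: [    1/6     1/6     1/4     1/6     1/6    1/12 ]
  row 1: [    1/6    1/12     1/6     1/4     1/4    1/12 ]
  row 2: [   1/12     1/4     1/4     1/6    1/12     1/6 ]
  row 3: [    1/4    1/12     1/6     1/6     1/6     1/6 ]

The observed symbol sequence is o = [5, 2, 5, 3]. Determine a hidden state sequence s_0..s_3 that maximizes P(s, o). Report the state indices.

t=0: δ = [1.389e-02, 1.389e-02, 6.944e-02, 4.167e-02]  (obs o_0=5)
t=1: δ = [1.736e-03, 3.858e-03, 4.340e-03, 3.858e-03]  ψ = [3, 2, 2, 2]  (obs o_1=2)
t=2: δ = [5.358e-05, 1.206e-04, 3.215e-04, 2.411e-04]  ψ = [1, 2, 1, 2]  (obs o_2=5)
t=3: δ = [6.698e-06, 2.679e-05, 1.340e-05, 1.786e-05]  ψ = [3, 2, 2, 2]  (obs o_3=3)
backtrack: best end state = 1; path = [2, 1, 2, 1]

path = [2, 1, 2, 1]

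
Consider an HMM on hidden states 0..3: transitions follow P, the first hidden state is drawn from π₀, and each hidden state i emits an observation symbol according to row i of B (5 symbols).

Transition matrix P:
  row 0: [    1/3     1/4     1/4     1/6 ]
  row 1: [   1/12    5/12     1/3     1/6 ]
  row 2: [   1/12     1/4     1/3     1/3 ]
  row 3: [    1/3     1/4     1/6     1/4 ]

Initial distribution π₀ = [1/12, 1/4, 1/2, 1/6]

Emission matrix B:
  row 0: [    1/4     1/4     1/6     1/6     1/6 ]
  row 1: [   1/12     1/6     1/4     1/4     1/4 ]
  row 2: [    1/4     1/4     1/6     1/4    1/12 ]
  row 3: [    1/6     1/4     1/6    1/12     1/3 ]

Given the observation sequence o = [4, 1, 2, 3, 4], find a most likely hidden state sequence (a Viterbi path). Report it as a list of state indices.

t=0: δ = [1.389e-02, 6.250e-02, 4.167e-02, 5.556e-02]  (obs o_0=4)
t=1: δ = [4.630e-03, 4.340e-03, 5.208e-03, 3.472e-03]  ψ = [3, 1, 1, 2]  (obs o_1=1)
t=2: δ = [2.572e-04, 4.521e-04, 2.894e-04, 2.894e-04]  ψ = [0, 1, 2, 2]  (obs o_2=2)
t=3: δ = [1.608e-05, 4.710e-05, 3.768e-05, 8.038e-06]  ψ = [3, 1, 1, 2]  (obs o_3=3)
t=4: δ = [8.931e-07, 4.906e-06, 1.308e-06, 4.186e-06]  ψ = [0, 1, 1, 2]  (obs o_4=4)
backtrack: best end state = 1; path = [1, 1, 1, 1, 1]

path = [1, 1, 1, 1, 1]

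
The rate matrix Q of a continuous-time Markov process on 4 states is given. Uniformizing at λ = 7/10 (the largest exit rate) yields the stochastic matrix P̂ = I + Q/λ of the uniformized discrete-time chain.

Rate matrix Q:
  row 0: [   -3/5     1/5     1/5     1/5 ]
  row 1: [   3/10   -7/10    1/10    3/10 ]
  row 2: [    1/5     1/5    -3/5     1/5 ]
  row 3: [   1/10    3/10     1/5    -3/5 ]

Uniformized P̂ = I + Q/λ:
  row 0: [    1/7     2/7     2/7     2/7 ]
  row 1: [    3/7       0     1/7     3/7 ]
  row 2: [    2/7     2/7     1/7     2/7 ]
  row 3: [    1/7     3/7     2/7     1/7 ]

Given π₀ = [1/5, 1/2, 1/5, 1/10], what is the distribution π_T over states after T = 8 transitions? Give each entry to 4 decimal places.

π = [0.2464, 0.2536, 0.2184, 0.2816]

t=0: π = [0.2000, 0.5000, 0.2000, 0.1000]
t=1: π = [0.3143, 0.1571, 0.1857, 0.3429]
t=2: π = [0.2143, 0.2898, 0.2367, 0.2592]
t=3: π = [0.2595, 0.2399, 0.2105, 0.2901]
t=4: π = [0.2415, 0.2586, 0.2214, 0.2786]
t=5: π = [0.2484, 0.2516, 0.2171, 0.2829]
t=6: π = [0.2458, 0.2542, 0.2187, 0.2813]
t=7: π = [0.2467, 0.2533, 0.2181, 0.2819]
t=8: π = [0.2464, 0.2536, 0.2184, 0.2816]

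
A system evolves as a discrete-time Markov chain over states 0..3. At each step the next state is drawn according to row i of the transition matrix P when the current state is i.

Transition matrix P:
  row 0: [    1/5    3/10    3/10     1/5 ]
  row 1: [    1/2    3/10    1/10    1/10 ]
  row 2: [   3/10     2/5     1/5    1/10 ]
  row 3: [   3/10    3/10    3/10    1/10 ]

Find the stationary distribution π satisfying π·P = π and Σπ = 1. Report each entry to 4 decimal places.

π = [0.3312, 0.3214, 0.2143, 0.1331]

Balance equations π_j = Σ_i π_i·P[i][j]:
  π_0 = 1/5·π_0 + 1/2·π_1 + 3/10·π_2 + 3/10·π_3
  π_1 = 3/10·π_0 + 3/10·π_1 + 2/5·π_2 + 3/10·π_3
  π_2 = 3/10·π_0 + 1/10·π_1 + 1/5·π_2 + 3/10·π_3
  normalize: π_0 + π_1 + π_2 + π_3 = 1
Solving the linear system gives exactly π = [51/154, 9/28, 3/14, 41/308].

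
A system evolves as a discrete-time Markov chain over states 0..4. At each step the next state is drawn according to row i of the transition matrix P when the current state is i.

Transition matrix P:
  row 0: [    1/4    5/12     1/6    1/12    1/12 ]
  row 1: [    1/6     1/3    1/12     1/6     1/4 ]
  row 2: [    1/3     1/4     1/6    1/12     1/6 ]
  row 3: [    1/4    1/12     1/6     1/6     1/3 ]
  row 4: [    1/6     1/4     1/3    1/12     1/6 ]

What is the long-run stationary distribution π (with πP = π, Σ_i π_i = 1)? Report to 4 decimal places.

Balance equations π_j = Σ_i π_i·P[i][j]:
  π_0 = 1/4·π_0 + 1/6·π_1 + 1/3·π_2 + 1/4·π_3 + 1/6·π_4
  π_1 = 5/12·π_0 + 1/3·π_1 + 1/4·π_2 + 1/12·π_3 + 1/4·π_4
  π_2 = 1/6·π_0 + 1/12·π_1 + 1/6·π_2 + 1/6·π_3 + 1/3·π_4
  π_3 = 1/12·π_0 + 1/6·π_1 + 1/12·π_2 + 1/6·π_3 + 1/12·π_4
  normalize: π_0 + π_1 + π_2 + π_3 + π_4 = 1
Solving the linear system gives exactly π = [2191/9773, 2855/9773, 3407/19546, 1148/9773, 3751/19546].

π = [0.2242, 0.2921, 0.1743, 0.1175, 0.1919]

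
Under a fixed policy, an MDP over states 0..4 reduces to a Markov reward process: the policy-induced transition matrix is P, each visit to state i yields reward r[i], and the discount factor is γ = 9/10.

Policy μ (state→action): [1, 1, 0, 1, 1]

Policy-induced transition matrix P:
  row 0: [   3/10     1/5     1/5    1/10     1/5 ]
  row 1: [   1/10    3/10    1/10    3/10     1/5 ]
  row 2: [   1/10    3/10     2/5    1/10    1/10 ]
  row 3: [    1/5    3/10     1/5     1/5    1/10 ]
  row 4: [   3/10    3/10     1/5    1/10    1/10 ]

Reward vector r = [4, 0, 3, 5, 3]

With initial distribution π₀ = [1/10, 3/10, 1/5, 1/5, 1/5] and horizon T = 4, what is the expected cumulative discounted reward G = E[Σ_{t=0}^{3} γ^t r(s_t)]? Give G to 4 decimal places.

t=0: π = [0.1000, 0.3000, 0.2000, 0.2000, 0.2000], E[r] = 2.6000, γ^t·E[r] = 2.600000, running G = 2.600000
t=1: π = [0.1800, 0.2900, 0.2100, 0.1800, 0.1400], E[r] = 2.6700, γ^t·E[r] = 2.403000, running G = 5.003000
t=2: π = [0.1820, 0.2820, 0.2130, 0.1760, 0.1470], E[r] = 2.6880, γ^t·E[r] = 2.177280, running G = 7.180280
t=3: π = [0.1834, 0.2818, 0.2144, 0.1740, 0.1464], E[r] = 2.6860, γ^t·E[r] = 1.958094, running G = 9.138374

G = 9.1384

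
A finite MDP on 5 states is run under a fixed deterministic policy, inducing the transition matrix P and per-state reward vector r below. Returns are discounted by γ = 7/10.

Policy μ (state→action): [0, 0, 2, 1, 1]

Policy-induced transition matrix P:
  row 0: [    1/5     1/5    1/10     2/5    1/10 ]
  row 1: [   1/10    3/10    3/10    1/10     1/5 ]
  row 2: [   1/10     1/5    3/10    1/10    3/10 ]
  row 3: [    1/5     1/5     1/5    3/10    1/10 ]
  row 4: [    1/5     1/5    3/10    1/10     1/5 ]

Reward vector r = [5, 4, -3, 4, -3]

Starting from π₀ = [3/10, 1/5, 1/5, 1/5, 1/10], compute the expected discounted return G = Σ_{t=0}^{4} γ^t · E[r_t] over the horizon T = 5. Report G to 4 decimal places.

G = 4.3947

t=0: π = [0.3000, 0.2000, 0.2000, 0.2000, 0.1000], E[r] = 2.2000, γ^t·E[r] = 2.200000, running G = 2.200000
t=1: π = [0.1600, 0.2200, 0.2200, 0.2300, 0.1700], E[r] = 1.4300, γ^t·E[r] = 1.001000, running G = 3.201000
t=2: π = [0.1560, 0.2220, 0.2450, 0.1940, 0.1830], E[r] = 1.1600, γ^t·E[r] = 0.568400, running G = 3.769400
t=3: π = [0.1533, 0.2222, 0.2494, 0.1856, 0.1895], E[r] = 1.0810, γ^t·E[r] = 0.370783, running G = 4.140183
t=4: π = [0.1528, 0.2222, 0.2508, 0.1831, 0.1911], E[r] = 1.0600, γ^t·E[r] = 0.254513, running G = 4.394696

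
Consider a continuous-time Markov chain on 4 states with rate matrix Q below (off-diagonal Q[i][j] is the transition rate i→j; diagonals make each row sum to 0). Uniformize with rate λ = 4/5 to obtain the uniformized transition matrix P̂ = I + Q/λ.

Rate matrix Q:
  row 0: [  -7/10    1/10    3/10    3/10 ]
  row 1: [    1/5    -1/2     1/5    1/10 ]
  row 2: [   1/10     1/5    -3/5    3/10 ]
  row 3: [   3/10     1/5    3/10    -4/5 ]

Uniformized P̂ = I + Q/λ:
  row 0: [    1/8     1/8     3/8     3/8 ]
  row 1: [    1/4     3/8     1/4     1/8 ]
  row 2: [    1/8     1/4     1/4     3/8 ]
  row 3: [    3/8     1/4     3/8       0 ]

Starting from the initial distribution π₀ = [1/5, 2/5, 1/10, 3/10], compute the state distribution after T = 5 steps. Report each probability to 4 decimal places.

π = [0.2140, 0.2554, 0.3051, 0.2256]

t=0: π = [0.2000, 0.4000, 0.1000, 0.3000]
t=1: π = [0.2500, 0.2750, 0.3125, 0.1625]
t=2: π = [0.2000, 0.2531, 0.3016, 0.2453]
t=3: π = [0.2180, 0.2566, 0.3057, 0.2197]
t=4: π = [0.2120, 0.2548, 0.3047, 0.2284]
t=5: π = [0.2140, 0.2554, 0.3051, 0.2256]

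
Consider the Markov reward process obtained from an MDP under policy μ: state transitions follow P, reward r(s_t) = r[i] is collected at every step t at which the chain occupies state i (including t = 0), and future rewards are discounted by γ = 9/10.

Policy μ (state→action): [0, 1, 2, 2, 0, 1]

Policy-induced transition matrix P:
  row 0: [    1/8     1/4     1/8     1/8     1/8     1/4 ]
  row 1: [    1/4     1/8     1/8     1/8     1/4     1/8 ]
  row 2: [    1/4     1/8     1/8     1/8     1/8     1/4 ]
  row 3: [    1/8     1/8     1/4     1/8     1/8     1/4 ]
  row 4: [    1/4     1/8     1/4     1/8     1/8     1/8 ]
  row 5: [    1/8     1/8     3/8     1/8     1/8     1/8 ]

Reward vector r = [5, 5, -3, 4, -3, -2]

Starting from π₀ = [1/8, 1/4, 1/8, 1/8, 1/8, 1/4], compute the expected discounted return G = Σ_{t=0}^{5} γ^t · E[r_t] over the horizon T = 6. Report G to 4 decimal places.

G = 3.8335

t=0: π = [0.1250, 0.2500, 0.1250, 0.1250, 0.1250, 0.2500], E[r] = 1.1250, γ^t·E[r] = 1.125000, running G = 1.125000
t=1: π = [0.1875, 0.1406, 0.2188, 0.1250, 0.1563, 0.1719], E[r] = 0.6719, γ^t·E[r] = 0.604688, running G = 1.729688
t=2: π = [0.1895, 0.1484, 0.2031, 0.1250, 0.1426, 0.1914], E[r] = 0.7695, γ^t·E[r] = 0.623320, running G = 2.353008
t=3: π = [0.1868, 0.1487, 0.2063, 0.1250, 0.1436, 0.1897], E[r] = 0.7483, γ^t·E[r] = 0.545504, running G = 2.898512
t=4: π = [0.1873, 0.1483, 0.2060, 0.1250, 0.1436, 0.1898], E[r] = 0.7501, γ^t·E[r] = 0.492115, running G = 3.390627
t=5: π = [0.1872, 0.1484, 0.2060, 0.1250, 0.1435, 0.1898], E[r] = 0.7500, γ^t·E[r] = 0.442886, running G = 3.833513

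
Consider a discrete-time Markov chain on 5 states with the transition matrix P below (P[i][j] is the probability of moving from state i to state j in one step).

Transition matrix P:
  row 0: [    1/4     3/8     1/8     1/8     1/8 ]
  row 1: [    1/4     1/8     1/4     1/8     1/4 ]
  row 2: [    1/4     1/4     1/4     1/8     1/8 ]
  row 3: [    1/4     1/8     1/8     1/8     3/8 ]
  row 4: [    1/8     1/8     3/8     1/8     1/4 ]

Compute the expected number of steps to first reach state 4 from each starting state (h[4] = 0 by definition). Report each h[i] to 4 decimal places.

First-step conditioning: h[4] = 0; for i ≠ 4, h[i] = 1 + Σ_k P[i][k]·h[k].
  h[0] = 1 + 1/4·h[0] + 3/8·h[1] + 1/8·h[2] + 1/8·h[3]
  h[1] = 1 + 1/4·h[0] + 1/8·h[1] + 1/4·h[2] + 1/8·h[3]
  h[2] = 1 + 1/4·h[0] + 1/4·h[1] + 1/4·h[2] + 1/8·h[3]
  h[3] = 1 + 1/4·h[0] + 1/8·h[1] + 1/8·h[2] + 1/8·h[3]
Solving the 4×4 linear system over states ≠ 4 gives exactly h = [568/107, 512/107, 576/107, 440/107, 0] (h[4] = 0 is the target).

h = [5.3084, 4.7850, 5.3832, 4.1121, 0.0000]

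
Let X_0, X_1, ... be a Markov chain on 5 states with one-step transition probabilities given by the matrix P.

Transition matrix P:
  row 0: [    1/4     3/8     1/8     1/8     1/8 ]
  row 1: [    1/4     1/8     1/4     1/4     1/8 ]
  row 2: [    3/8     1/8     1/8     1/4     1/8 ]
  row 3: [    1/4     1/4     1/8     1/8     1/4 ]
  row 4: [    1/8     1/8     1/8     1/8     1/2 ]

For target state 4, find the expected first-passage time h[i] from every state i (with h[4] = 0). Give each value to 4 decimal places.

First-step conditioning: h[4] = 0; for i ≠ 4, h[i] = 1 + Σ_k P[i][k]·h[k].
  h[0] = 1 + 1/4·h[0] + 3/8·h[1] + 1/8·h[2] + 1/8·h[3]
  h[1] = 1 + 1/4·h[0] + 1/8·h[1] + 1/4·h[2] + 1/4·h[3]
  h[2] = 1 + 3/8·h[0] + 1/8·h[1] + 1/8·h[2] + 1/4·h[3]
  h[3] = 1 + 1/4·h[0] + 1/4·h[1] + 1/8·h[2] + 1/8·h[3]
Solving the 4×4 linear system over states ≠ 4 gives exactly h = [2660/391, 2624/391, 2628/391, 2332/391, 0] (h[4] = 0 is the target).

h = [6.8031, 6.7110, 6.7212, 5.9642, 0.0000]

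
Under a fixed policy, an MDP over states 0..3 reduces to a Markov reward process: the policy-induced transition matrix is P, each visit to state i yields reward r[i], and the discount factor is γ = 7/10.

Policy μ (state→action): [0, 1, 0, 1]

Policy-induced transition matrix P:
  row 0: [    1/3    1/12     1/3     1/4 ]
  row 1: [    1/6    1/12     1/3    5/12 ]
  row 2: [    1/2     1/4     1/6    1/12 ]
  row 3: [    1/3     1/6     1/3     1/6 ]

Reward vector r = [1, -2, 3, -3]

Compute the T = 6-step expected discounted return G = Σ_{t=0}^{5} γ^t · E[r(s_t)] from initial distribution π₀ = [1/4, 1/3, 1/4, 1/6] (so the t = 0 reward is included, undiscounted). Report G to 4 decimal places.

t=0: π = [0.2500, 0.3333, 0.2500, 0.1667], E[r] = -0.1667, γ^t·E[r] = -0.166667, running G = -0.166667
t=1: π = [0.3194, 0.1389, 0.2917, 0.2500], E[r] = 0.1667, γ^t·E[r] = 0.116667, running G = -0.050000
t=2: π = [0.3588, 0.1528, 0.2847, 0.2037], E[r] = 0.2963, γ^t·E[r] = 0.145185, running G = 0.095185
t=3: π = [0.3553, 0.1478, 0.2859, 0.2110], E[r] = 0.2843, γ^t·E[r] = 0.097527, running G = 0.192713
t=4: π = [0.3564, 0.1486, 0.2857, 0.2094], E[r] = 0.2881, γ^t·E[r] = 0.069172, running G = 0.261885
t=5: π = [0.3562, 0.1484, 0.2857, 0.2097], E[r] = 0.2875, γ^t·E[r] = 0.048313, running G = 0.310198

G = 0.3102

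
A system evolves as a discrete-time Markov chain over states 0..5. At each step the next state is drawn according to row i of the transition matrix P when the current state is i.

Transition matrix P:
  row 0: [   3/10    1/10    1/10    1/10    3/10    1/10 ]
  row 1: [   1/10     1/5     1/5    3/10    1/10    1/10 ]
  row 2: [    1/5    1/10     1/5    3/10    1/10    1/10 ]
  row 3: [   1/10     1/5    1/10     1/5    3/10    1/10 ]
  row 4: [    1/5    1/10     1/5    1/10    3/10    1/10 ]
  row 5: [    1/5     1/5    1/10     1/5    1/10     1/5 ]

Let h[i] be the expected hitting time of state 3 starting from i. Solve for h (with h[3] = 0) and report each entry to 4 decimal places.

First-step conditioning: h[3] = 0; for i ≠ 3, h[i] = 1 + Σ_k P[i][k]·h[k].
  h[0] = 1 + 3/10·h[0] + 1/10·h[1] + 1/10·h[2] + 3/10·h[4] + 1/10·h[5]
  h[1] = 1 + 1/10·h[0] + 1/5·h[1] + 1/5·h[2] + 1/10·h[4] + 1/10·h[5]
  h[2] = 1 + 1/5·h[0] + 1/10·h[1] + 1/5·h[2] + 1/10·h[4] + 1/10·h[5]
  h[4] = 1 + 1/5·h[0] + 1/10·h[1] + 1/5·h[2] + 3/10·h[4] + 1/10·h[5]
  h[5] = 1 + 1/5·h[0] + 1/5·h[1] + 1/10·h[2] + 1/10·h[4] + 1/5·h[5]
Solving the 5×5 linear system over states ≠ 3 gives exactly h = [7452/1235, 5652/1235, 5832/1235, 0, 1458/247, 68/13] (h[3] = 0 is the target).

h = [6.0340, 4.5765, 4.7223, 0.0000, 5.9028, 5.2308]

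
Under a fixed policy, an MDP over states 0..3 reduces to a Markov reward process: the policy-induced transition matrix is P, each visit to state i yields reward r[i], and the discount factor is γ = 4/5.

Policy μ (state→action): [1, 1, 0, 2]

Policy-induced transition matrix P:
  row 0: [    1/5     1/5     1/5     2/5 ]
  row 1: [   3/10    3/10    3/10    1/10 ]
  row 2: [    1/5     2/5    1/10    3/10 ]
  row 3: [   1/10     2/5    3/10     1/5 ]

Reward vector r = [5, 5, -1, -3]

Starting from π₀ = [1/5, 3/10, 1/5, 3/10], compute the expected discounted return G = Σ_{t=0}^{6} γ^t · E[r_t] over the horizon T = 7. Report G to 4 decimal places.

t=0: π = [0.2000, 0.3000, 0.2000, 0.3000], E[r] = 1.4000, γ^t·E[r] = 1.400000, running G = 1.400000
t=1: π = [0.2000, 0.3300, 0.2400, 0.2300], E[r] = 1.7200, γ^t·E[r] = 1.376000, running G = 2.776000
t=2: π = [0.2100, 0.3270, 0.2320, 0.2310], E[r] = 1.7600, γ^t·E[r] = 1.126400, running G = 3.902400
t=3: π = [0.2096, 0.3253, 0.2326, 0.2325], E[r] = 1.7444, γ^t·E[r] = 0.893133, running G = 4.795533
t=4: π = [0.2093, 0.3256, 0.2325, 0.2327], E[r] = 1.7437, γ^t·E[r] = 0.714211, running G = 5.509744
t=5: π = [0.2093, 0.3256, 0.2326, 0.2326], E[r] = 1.7442, γ^t·E[r] = 0.571529, running G = 6.081273
t=6: π = [0.2093, 0.3256, 0.2326, 0.2326], E[r] = 1.7442, γ^t·E[r] = 0.457234, running G = 6.538507

G = 6.5385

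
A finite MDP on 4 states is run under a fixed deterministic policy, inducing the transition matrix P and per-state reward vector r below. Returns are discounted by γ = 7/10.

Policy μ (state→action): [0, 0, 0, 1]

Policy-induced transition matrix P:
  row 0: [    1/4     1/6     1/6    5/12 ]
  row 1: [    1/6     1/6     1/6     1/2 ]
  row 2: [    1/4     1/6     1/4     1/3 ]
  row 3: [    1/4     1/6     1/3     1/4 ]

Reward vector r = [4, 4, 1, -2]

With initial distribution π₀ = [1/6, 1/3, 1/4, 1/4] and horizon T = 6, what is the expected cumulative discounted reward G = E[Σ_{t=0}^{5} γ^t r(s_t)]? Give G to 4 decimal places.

t=0: π = [0.1667, 0.3333, 0.2500, 0.2500], E[r] = 1.7500, γ^t·E[r] = 1.750000, running G = 1.750000
t=1: π = [0.2222, 0.1667, 0.2292, 0.3819], E[r] = 1.0208, γ^t·E[r] = 0.714583, running G = 2.464583
t=2: π = [0.2361, 0.1667, 0.2494, 0.3478], E[r] = 1.1649, γ^t·E[r] = 0.570816, running G = 3.035399
t=3: π = [0.2361, 0.1667, 0.2454, 0.3518], E[r] = 1.1529, γ^t·E[r] = 0.395452, running G = 3.430852
t=4: π = [0.2361, 0.1667, 0.2458, 0.3515], E[r] = 1.1539, γ^t·E[r] = 0.277057, running G = 3.707909
t=5: π = [0.2361, 0.1667, 0.2457, 0.3515], E[r] = 1.1538, γ^t·E[r] = 0.193926, running G = 3.901834

G = 3.9018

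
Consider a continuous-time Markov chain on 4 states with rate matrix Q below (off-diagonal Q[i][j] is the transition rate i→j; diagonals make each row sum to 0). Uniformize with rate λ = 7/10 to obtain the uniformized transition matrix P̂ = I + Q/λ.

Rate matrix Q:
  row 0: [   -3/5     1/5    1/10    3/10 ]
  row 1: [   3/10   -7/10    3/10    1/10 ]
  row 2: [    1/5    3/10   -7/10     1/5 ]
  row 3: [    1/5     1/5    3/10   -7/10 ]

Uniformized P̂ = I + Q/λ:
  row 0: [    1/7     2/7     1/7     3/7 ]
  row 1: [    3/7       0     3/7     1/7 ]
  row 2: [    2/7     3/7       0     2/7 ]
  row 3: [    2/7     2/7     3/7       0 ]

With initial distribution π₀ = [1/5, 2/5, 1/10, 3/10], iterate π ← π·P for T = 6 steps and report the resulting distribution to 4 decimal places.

π = [0.2804, 0.2513, 0.2408, 0.2276]

t=0: π = [0.2000, 0.4000, 0.1000, 0.3000]
t=1: π = [0.3143, 0.1857, 0.3286, 0.1714]
t=2: π = [0.2673, 0.2796, 0.1980, 0.2551]
t=3: π = [0.2875, 0.2341, 0.2673, 0.2111]
t=4: π = [0.2781, 0.2570, 0.2319, 0.2330]
t=5: π = [0.2827, 0.2454, 0.2497, 0.2221]
t=6: π = [0.2804, 0.2513, 0.2408, 0.2276]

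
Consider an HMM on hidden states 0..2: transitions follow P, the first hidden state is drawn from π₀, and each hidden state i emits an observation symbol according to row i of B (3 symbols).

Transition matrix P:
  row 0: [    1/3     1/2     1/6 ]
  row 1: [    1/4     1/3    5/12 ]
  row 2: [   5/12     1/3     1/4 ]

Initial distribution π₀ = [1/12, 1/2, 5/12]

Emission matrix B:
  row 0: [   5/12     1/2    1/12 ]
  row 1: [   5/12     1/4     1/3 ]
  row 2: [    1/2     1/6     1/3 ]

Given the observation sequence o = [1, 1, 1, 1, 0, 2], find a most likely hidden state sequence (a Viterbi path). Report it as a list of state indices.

path = [1, 0, 0, 0, 1, 2]

t=0: δ = [4.167e-02, 1.250e-01, 6.944e-02]  (obs o_0=1)
t=1: δ = [1.562e-02, 1.042e-02, 8.681e-03]  ψ = [1, 1, 1]  (obs o_1=1)
t=2: δ = [2.604e-03, 1.953e-03, 7.234e-04]  ψ = [0, 0, 1]  (obs o_2=1)
t=3: δ = [4.340e-04, 3.255e-04, 1.356e-04]  ψ = [0, 0, 1]  (obs o_3=1)
t=4: δ = [6.028e-05, 9.042e-05, 6.782e-05]  ψ = [0, 0, 1]  (obs o_4=0)
t=5: δ = [2.355e-06, 1.005e-05, 1.256e-05]  ψ = [2, 0, 1]  (obs o_5=2)
backtrack: best end state = 2; path = [1, 0, 0, 0, 1, 2]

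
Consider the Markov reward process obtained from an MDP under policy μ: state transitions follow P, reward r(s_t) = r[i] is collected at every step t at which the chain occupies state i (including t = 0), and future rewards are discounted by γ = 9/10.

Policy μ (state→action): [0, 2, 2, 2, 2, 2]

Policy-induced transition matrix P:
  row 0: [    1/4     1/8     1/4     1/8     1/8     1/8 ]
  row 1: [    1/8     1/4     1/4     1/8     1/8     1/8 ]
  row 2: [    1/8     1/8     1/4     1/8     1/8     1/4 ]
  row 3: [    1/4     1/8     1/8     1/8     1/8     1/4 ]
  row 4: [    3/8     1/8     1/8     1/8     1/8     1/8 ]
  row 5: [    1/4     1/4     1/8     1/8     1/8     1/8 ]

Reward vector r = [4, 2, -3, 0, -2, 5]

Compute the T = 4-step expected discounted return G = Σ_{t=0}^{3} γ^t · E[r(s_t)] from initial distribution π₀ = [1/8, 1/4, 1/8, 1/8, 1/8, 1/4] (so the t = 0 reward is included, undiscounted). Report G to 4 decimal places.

t=0: π = [0.1250, 0.2500, 0.1250, 0.1250, 0.1250, 0.2500], E[r] = 1.6250, γ^t·E[r] = 1.625000, running G = 1.625000
t=1: π = [0.2188, 0.1875, 0.1875, 0.1250, 0.1250, 0.1563], E[r] = 1.2188, γ^t·E[r] = 1.096875, running G = 2.721875
t=2: π = [0.2188, 0.1680, 0.1992, 0.1250, 0.1250, 0.1641], E[r] = 1.1836, γ^t·E[r] = 0.958711, running G = 3.680586
t=3: π = [0.2197, 0.1665, 0.1982, 0.1250, 0.1250, 0.1655], E[r] = 1.1948, γ^t·E[r] = 0.871027, running G = 4.551613

G = 4.5516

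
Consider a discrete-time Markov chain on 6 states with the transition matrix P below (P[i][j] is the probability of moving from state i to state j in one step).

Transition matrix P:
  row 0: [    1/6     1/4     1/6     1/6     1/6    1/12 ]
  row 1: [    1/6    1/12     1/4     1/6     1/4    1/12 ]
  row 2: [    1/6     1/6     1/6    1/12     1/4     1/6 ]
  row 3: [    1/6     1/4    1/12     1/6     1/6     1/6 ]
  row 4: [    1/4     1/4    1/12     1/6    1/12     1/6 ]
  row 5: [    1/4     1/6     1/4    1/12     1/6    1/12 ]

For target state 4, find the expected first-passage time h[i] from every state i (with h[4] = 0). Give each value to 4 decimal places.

First-step conditioning: h[4] = 0; for i ≠ 4, h[i] = 1 + Σ_k P[i][k]·h[k].
  h[0] = 1 + 1/6·h[0] + 1/4·h[1] + 1/6·h[2] + 1/6·h[3] + 1/12·h[5]
  h[1] = 1 + 1/6·h[0] + 1/12·h[1] + 1/4·h[2] + 1/6·h[3] + 1/12·h[5]
  h[2] = 1 + 1/6·h[0] + 1/6·h[1] + 1/6·h[2] + 1/12·h[3] + 1/6·h[5]
  h[3] = 1 + 1/6·h[0] + 1/4·h[1] + 1/12·h[2] + 1/6·h[3] + 1/6·h[5]
  h[5] = 1 + 1/4·h[0] + 1/6·h[1] + 1/4·h[2] + 1/12·h[3] + 1/12·h[5]
Solving the 5×5 linear system over states ≠ 4 gives exactly h = [4464/883, 267828/57395, 267672/57395, 58404/11479, 0, 289992/57395] (h[4] = 0 is the target).

h = [5.0555, 4.6664, 4.6637, 5.0879, 0.0000, 5.0526]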